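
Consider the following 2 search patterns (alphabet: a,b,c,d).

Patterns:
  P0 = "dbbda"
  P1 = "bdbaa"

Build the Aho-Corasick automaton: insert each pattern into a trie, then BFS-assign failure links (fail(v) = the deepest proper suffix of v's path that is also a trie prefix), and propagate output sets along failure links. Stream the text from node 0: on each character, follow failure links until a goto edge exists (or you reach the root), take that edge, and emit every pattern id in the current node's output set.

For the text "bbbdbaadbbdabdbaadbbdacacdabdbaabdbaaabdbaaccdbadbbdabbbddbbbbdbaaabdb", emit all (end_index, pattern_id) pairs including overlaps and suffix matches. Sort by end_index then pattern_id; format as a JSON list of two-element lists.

Build automaton:
Trie (insert patterns):
  0='ε' goto b→6 d→1
  1='d' goto b→2
  2='db' goto b→3
  3='dbb' goto d→4
  4='dbbd' goto a→5
  5='dbbda' goto ·  ←P0
  6='b' goto d→7
  7='bd' goto b→8
  8='bdb' goto a→9
  9='bdba' goto a→10
  10='bdbaa' goto ·  ←P1

BFS fail/out derivation:
  fail(1) 'd': from fail(0)=0 chase 'd': 0 ⇒ 0;  out=∅∪out(0)=∅
  fail(6) 'b': from fail(0)=0 chase 'b': 0 ⇒ 0;  out=∅∪out(0)=∅
  fail(2) 'db': from fail(1)=0 chase 'b': 0 ⇒ 6;  out=∅∪out(6)=∅
  fail(7) 'bd': from fail(6)=0 chase 'd': 0 ⇒ 1;  out=∅∪out(1)=∅
  fail(3) 'dbb': from fail(2)=6 chase 'b': 6→0 ⇒ 6;  out=∅∪out(6)=∅
  fail(8) 'bdb': from fail(7)=1 chase 'b': 1 ⇒ 2;  out=∅∪out(2)=∅
  fail(4) 'dbbd': from fail(3)=6 chase 'd': 6 ⇒ 7;  out=∅∪out(7)=∅
  fail(9) 'bdba': from fail(8)=2 chase 'a': 2→6→0 ⇒ 0;  out=∅∪out(0)=∅
  fail(5) 'dbbda': from fail(4)=7 chase 'a': 7→1→0 ⇒ 0;  out={0}∪out(0)={0}
  fail(10) 'bdbaa': from fail(9)=0 chase 'a': 0 ⇒ 0;  out={1}∪out(0)={1}

Run:
[0] read 'b'  n0⇒n6
[1] read 'b'  n6⇒n6 (via fail)
[2] read 'b'  n6⇒n6 (via fail)
[3] read 'd'  n6⇒n7
[4] read 'b'  n7⇒n8
[5] read 'a'  n8⇒n9
[6] read 'a'  n9⇒n10  emit P1@[2:6]
[7] read 'd'  n10⇒n1 (via fail)
[8] read 'b'  n1⇒n2
[9] read 'b'  n2⇒n3
[10] read 'd'  n3⇒n4
[11] read 'a'  n4⇒n5  emit P0@[7:11]
[12] read 'b'  n5⇒n6 (via fail)
[13] read 'd'  n6⇒n7
[14] read 'b'  n7⇒n8
[15] read 'a'  n8⇒n9
[16] read 'a'  n9⇒n10  emit P1@[12:16]
[17] read 'd'  n10⇒n1 (via fail)
[18] read 'b'  n1⇒n2
[19] read 'b'  n2⇒n3
[20] read 'd'  n3⇒n4
[21] read 'a'  n4⇒n5  emit P0@[17:21]
[22] read 'c'  n5⇒n0 (via fail)
[23] read 'a'  n0⇒n0
[24] read 'c'  n0⇒n0
[25] read 'd'  n0⇒n1
[26] read 'a'  n1⇒n0 (via fail)
[27] read 'b'  n0⇒n6
[28] read 'd'  n6⇒n7
[29] read 'b'  n7⇒n8
[30] read 'a'  n8⇒n9
[31] read 'a'  n9⇒n10  emit P1@[27:31]
[32] read 'b'  n10⇒n6 (via fail)
[33] read 'd'  n6⇒n7
[34] read 'b'  n7⇒n8
[35] read 'a'  n8⇒n9
[36] read 'a'  n9⇒n10  emit P1@[32:36]
[37] read 'a'  n10⇒n0 (via fail)
[38] read 'b'  n0⇒n6
[39] read 'd'  n6⇒n7
[40] read 'b'  n7⇒n8
[41] read 'a'  n8⇒n9
[42] read 'a'  n9⇒n10  emit P1@[38:42]
[43] read 'c'  n10⇒n0 (via fail)
[44] read 'c'  n0⇒n0
[45] read 'd'  n0⇒n1
[46] read 'b'  n1⇒n2
[47] read 'a'  n2⇒n0 (via fail)
[48] read 'd'  n0⇒n1
[49] read 'b'  n1⇒n2
[50] read 'b'  n2⇒n3
[51] read 'd'  n3⇒n4
[52] read 'a'  n4⇒n5  emit P0@[48:52]
[53] read 'b'  n5⇒n6 (via fail)
[54] read 'b'  n6⇒n6 (via fail)
[55] read 'b'  n6⇒n6 (via fail)
[56] read 'd'  n6⇒n7
[57] read 'd'  n7⇒n1 (via fail)
[58] read 'b'  n1⇒n2
[59] read 'b'  n2⇒n3
[60] read 'b'  n3⇒n6 (via fail)
[61] read 'b'  n6⇒n6 (via fail)
[62] read 'd'  n6⇒n7
[63] read 'b'  n7⇒n8
[64] read 'a'  n8⇒n9
[65] read 'a'  n9⇒n10  emit P1@[61:65]
[66] read 'a'  n10⇒n0 (via fail)
[67] read 'b'  n0⇒n6
[68] read 'd'  n6⇒n7
[69] read 'b'  n7⇒n8

Result: [[6,1],[11,0],[16,1],[21,0],[31,1],[36,1],[42,1],[52,0],[65,1]]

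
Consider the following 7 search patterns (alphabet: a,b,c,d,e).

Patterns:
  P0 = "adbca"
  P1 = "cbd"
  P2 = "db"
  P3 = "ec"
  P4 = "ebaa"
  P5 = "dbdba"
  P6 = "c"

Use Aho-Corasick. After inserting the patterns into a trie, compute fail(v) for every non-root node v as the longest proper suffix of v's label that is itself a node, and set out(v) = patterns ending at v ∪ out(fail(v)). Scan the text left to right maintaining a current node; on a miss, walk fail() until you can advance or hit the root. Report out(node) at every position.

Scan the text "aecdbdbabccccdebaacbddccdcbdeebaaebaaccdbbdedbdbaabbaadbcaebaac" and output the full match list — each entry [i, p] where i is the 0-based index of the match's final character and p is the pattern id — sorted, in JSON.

Build automaton:
Trie nodes:
  0='ε' goto a→1 c→6 d→9 e→11
  1='a' goto d→2
  2='ad' goto b→3
  3='adb' goto c→4
  4='adbc' goto a→5
  5='adbca' goto ·  ←P0
  6='c' goto b→7  ←P6
  7='cb' goto d→8
  8='cbd' goto ·  ←P1
  9='d' goto b→10
  10='db' goto d→16  ←P2
  11='e' goto b→13 c→12
  12='ec' goto ·  ←P3
  13='eb' goto a→14
  14='eba' goto a→15
  15='ebaa' goto ·  ←P4
  16='dbd' goto b→17
  17='dbdb' goto a→18
  18='dbdba' goto ·  ←P5

Failure links (BFS by depth):
  n1('a'): parent n0 fail=0; on 'a' 0 → fail=0;  out ∅∪∅=∅
  n6('c'): parent n0 fail=0; on 'c' 0 → fail=0;  out {6}∪∅={6}
  n9('d'): parent n0 fail=0; on 'd' 0 → fail=0;  out ∅∪∅=∅
  n11('e'): parent n0 fail=0; on 'e' 0 → fail=0;  out ∅∪∅=∅
  n2('ad'): parent n1 fail=0; on 'd' 0 → fail=9;  out ∅∪∅=∅
  n7('cb'): parent n6 fail=0; on 'b' 0 → fail=0;  out ∅∪∅=∅
  n10('db'): parent n9 fail=0; on 'b' 0 → fail=0;  out {2}∪∅={2}
  n12('ec'): parent n11 fail=0; on 'c' 0 → fail=6;  out {3}∪{6}={3,6}
  n13('eb'): parent n11 fail=0; on 'b' 0 → fail=0;  out ∅∪∅=∅
  n3('adb'): parent n2 fail=9; on 'b' 9 → fail=10;  out ∅∪{2}={2}
  n8('cbd'): parent n7 fail=0; on 'd' 0 → fail=9;  out {1}∪∅={1}
  n14('eba'): parent n13 fail=0; on 'a' 0 → fail=1;  out ∅∪∅=∅
  n16('dbd'): parent n10 fail=0; on 'd' 0 → fail=9;  out ∅∪∅=∅
  n4('adbc'): parent n3 fail=10; on 'c' 10→0 → fail=6;  out ∅∪{6}={6}
  n15('ebaa'): parent n14 fail=1; on 'a' 1→0 → fail=1;  out {4}∪∅={4}
  n17('dbdb'): parent n16 fail=9; on 'b' 9 → fail=10;  out ∅∪{2}={2}
  n5('adbca'): parent n4 fail=6; on 'a' 6→0 → fail=1;  out {0}∪∅={0}
  n18('dbdba'): parent n17 fail=10; on 'a' 10→0 → fail=1;  out {5}∪∅={5}

Run:
[0] read 'a'  n0⇒n1
[1] read 'e'  n1⇒n11 (fail-walked)
[2] read 'c'  n11⇒n12  → match P3@[1:2],P6@[2:2]
[3] read 'd'  n12⇒n9 (fail-walked)
[4] read 'b'  n9⇒n10  → match P2@[3:4]
[5] read 'd'  n10⇒n16
[6] read 'b'  n16⇒n17  → match P2@[5:6]
[7] read 'a'  n17⇒n18  → match P5@[3:7]
[8] read 'b'  n18⇒n0 (fail-walked)
[9] read 'c'  n0⇒n6  → match P6@[9:9]
[10] read 'c'  n6⇒n6 (fail-walked)  → match P6@[10:10]
[11] read 'c'  n6⇒n6 (fail-walked)  → match P6@[11:11]
[12] read 'c'  n6⇒n6 (fail-walked)  → match P6@[12:12]
[13] read 'd'  n6⇒n9 (fail-walked)
[14] read 'e'  n9⇒n11 (fail-walked)
[15] read 'b'  n11⇒n13
[16] read 'a'  n13⇒n14
[17] read 'a'  n14⇒n15  → match P4@[14:17]
[18] read 'c'  n15⇒n6 (fail-walked)  → match P6@[18:18]
[19] read 'b'  n6⇒n7
[20] read 'd'  n7⇒n8  → match P1@[18:20]
[21] read 'd'  n8⇒n9 (fail-walked)
[22] read 'c'  n9⇒n6 (fail-walked)  → match P6@[22:22]
[23] read 'c'  n6⇒n6 (fail-walked)  → match P6@[23:23]
[24] read 'd'  n6⇒n9 (fail-walked)
[25] read 'c'  n9⇒n6 (fail-walked)  → match P6@[25:25]
[26] read 'b'  n6⇒n7
[27] read 'd'  n7⇒n8  → match P1@[25:27]
[28] read 'e'  n8⇒n11 (fail-walked)
[29] read 'e'  n11⇒n11 (fail-walked)
[30] read 'b'  n11⇒n13
[31] read 'a'  n13⇒n14
[32] read 'a'  n14⇒n15  → match P4@[29:32]
[33] read 'e'  n15⇒n11 (fail-walked)
[34] read 'b'  n11⇒n13
[35] read 'a'  n13⇒n14
[36] read 'a'  n14⇒n15  → match P4@[33:36]
[37] read 'c'  n15⇒n6 (fail-walked)  → match P6@[37:37]
[38] read 'c'  n6⇒n6 (fail-walked)  → match P6@[38:38]
[39] read 'd'  n6⇒n9 (fail-walked)
[40] read 'b'  n9⇒n10  → match P2@[39:40]
[41] read 'b'  n10⇒n0 (fail-walked)
[42] read 'd'  n0⇒n9
[43] read 'e'  n9⇒n11 (fail-walked)
[44] read 'd'  n11⇒n9 (fail-walked)
[45] read 'b'  n9⇒n10  → match P2@[44:45]
[46] read 'd'  n10⇒n16
[47] read 'b'  n16⇒n17  → match P2@[46:47]
[48] read 'a'  n17⇒n18  → match P5@[44:48]
[49] read 'a'  n18⇒n1 (fail-walked)
[50] read 'b'  n1⇒n0 (fail-walked)
[51] read 'b'  n0⇒n0
[52] read 'a'  n0⇒n1
[53] read 'a'  n1⇒n1 (fail-walked)
[54] read 'd'  n1⇒n2
[55] read 'b'  n2⇒n3  → match P2@[54:55]
[56] read 'c'  n3⇒n4  → match P6@[56:56]
[57] read 'a'  n4⇒n5  → match P0@[53:57]
[58] read 'e'  n5⇒n11 (fail-walked)
[59] read 'b'  n11⇒n13
[60] read 'a'  n13⇒n14
[61] read 'a'  n14⇒n15  → match P4@[58:61]
[62] read 'c'  n15⇒n6 (fail-walked)  → match P6@[62:62]

Result: [[2,3],[2,6],[4,2],[6,2],[7,5],[9,6],[10,6],[11,6],[12,6],[17,4],[18,6],[20,1],[22,6],[23,6],[25,6],[27,1],[32,4],[36,4],[37,6],[38,6],[40,2],[45,2],[47,2],[48,5],[55,2],[56,6],[57,0],[61,4],[62,6]]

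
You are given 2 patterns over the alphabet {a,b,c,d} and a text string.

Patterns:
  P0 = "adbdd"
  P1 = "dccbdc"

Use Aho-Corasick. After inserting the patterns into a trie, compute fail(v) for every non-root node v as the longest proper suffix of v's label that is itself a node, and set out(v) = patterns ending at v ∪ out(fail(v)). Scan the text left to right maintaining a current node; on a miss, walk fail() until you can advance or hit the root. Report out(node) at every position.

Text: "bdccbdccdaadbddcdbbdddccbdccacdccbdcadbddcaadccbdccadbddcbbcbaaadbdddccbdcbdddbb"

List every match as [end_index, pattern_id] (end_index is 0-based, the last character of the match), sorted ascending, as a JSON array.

Build:
Trie nodes:
  0='ε' goto a→1 d→6
  1='a' goto d→2
  2='ad' goto b→3
  3='adb' goto d→4
  4='adbd' goto d→5
  5='adbdd' goto ·  ←P0
  6='d' goto c→7
  7='dc' goto c→8
  8='dcc' goto b→9
  9='dccb' goto d→10
  10='dccbd' goto c→11
  11='dccbdc' goto ·  ←P1

Failure links (BFS by depth):
  fail(1) 'a': from fail(0)=0 chase 'a': 0 ⇒ 0;  out=∅∪out(0)=∅
  fail(6) 'd': from fail(0)=0 chase 'd': 0 ⇒ 0;  out=∅∪out(0)=∅
  fail(2) 'ad': from fail(1)=0 chase 'd': 0 ⇒ 6;  out=∅∪out(6)=∅
  fail(7) 'dc': from fail(6)=0 chase 'c': 0 ⇒ 0;  out=∅∪out(0)=∅
  fail(3) 'adb': from fail(2)=6 chase 'b': 6→0 ⇒ 0;  out=∅∪out(0)=∅
  fail(8) 'dcc': from fail(7)=0 chase 'c': 0 ⇒ 0;  out=∅∪out(0)=∅
  fail(4) 'adbd': from fail(3)=0 chase 'd': 0 ⇒ 6;  out=∅∪out(6)=∅
  fail(9) 'dccb': from fail(8)=0 chase 'b': 0 ⇒ 0;  out=∅∪out(0)=∅
  fail(5) 'adbdd': from fail(4)=6 chase 'd': 6→0 ⇒ 6;  out={0}∪out(6)={0}
  fail(10) 'dccbd': from fail(9)=0 chase 'd': 0 ⇒ 6;  out=∅∪out(6)=∅
  fail(11) 'dccbdc': from fail(10)=6 chase 'c': 6 ⇒ 7;  out={1}∪out(7)={1}

Text stream:
i=0 'b': node 0→0
i=1 'd': node 0→6
i=2 'c': node 6→7
i=3 'c': node 7→8
i=4 'b': node 8→9
i=5 'd': node 9→10
i=6 'c': node 10→11  ** P1@[1:6]
i=7 'c': node 11→8 (via fail)
i=8 'd': node 8→6 (via fail)
i=9 'a': node 6→1 (via fail)
i=10 'a': node 1→1 (via fail)
i=11 'd': node 1→2
i=12 'b': node 2→3
i=13 'd': node 3→4
i=14 'd': node 4→5  ** P0@[10:14]
i=15 'c': node 5→7 (via fail)
i=16 'd': node 7→6 (via fail)
i=17 'b': node 6→0 (via fail)
i=18 'b': node 0→0
i=19 'd': node 0→6
i=20 'd': node 6→6 (via fail)
i=21 'd': node 6→6 (via fail)
i=22 'c': node 6→7
i=23 'c': node 7→8
i=24 'b': node 8→9
i=25 'd': node 9→10
i=26 'c': node 10→11  ** P1@[21:26]
i=27 'c': node 11→8 (via fail)
i=28 'a': node 8→1 (via fail)
i=29 'c': node 1→0 (via fail)
i=30 'd': node 0→6
i=31 'c': node 6→7
i=32 'c': node 7→8
i=33 'b': node 8→9
i=34 'd': node 9→10
i=35 'c': node 10→11  ** P1@[30:35]
i=36 'a': node 11→1 (via fail)
i=37 'd': node 1→2
i=38 'b': node 2→3
i=39 'd': node 3→4
i=40 'd': node 4→5  ** P0@[36:40]
i=41 'c': node 5→7 (via fail)
i=42 'a': node 7→1 (via fail)
i=43 'a': node 1→1 (via fail)
i=44 'd': node 1→2
i=45 'c': node 2→7 (via fail)
i=46 'c': node 7→8
i=47 'b': node 8→9
i=48 'd': node 9→10
i=49 'c': node 10→11  ** P1@[44:49]
i=50 'c': node 11→8 (via fail)
i=51 'a': node 8→1 (via fail)
i=52 'd': node 1→2
i=53 'b': node 2→3
i=54 'd': node 3→4
i=55 'd': node 4→5  ** P0@[51:55]
i=56 'c': node 5→7 (via fail)
i=57 'b': node 7→0 (via fail)
i=58 'b': node 0→0
i=59 'c': node 0→0
i=60 'b': node 0→0
i=61 'a': node 0→1
i=62 'a': node 1→1 (via fail)
i=63 'a': node 1→1 (via fail)
i=64 'd': node 1→2
i=65 'b': node 2→3
i=66 'd': node 3→4
i=67 'd': node 4→5  ** P0@[63:67]
i=68 'd': node 5→6 (via fail)
i=69 'c': node 6→7
i=70 'c': node 7→8
i=71 'b': node 8→9
i=72 'd': node 9→10
i=73 'c': node 10→11  ** P1@[68:73]
i=74 'b': node 11→0 (via fail)
i=75 'd': node 0→6
i=76 'd': node 6→6 (via fail)
i=77 'd': node 6→6 (via fail)
i=78 'b': node 6→0 (via fail)
i=79 'b': node 0→0

Result: [[6,1],[14,0],[26,1],[35,1],[40,0],[49,1],[55,0],[67,0],[73,1]]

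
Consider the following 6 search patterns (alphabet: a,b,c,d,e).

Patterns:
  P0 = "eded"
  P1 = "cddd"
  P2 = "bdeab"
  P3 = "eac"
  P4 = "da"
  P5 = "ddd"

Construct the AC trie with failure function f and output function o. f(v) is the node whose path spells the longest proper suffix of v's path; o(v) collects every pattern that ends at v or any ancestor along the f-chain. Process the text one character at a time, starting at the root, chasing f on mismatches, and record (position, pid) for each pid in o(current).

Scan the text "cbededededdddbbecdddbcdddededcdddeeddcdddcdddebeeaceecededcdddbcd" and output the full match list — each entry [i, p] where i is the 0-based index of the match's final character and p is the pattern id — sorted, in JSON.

Build:
Trie (insert patterns):
  0='ε' goto b→9 c→5 d→16 e→1
  1='e' goto a→14 d→2
  2='ed' goto e→3
  3='ede' goto d→4
  4='eded' goto ·  ←P0
  5='c' goto d→6
  6='cd' goto d→7
  7='cdd' goto d→8
  8='cddd' goto ·  ←P1
  9='b' goto d→10
  10='bd' goto e→11
  11='bde' goto a→12
  12='bdea' goto b→13
  13='bdeab' goto ·  ←P2
  14='ea' goto c→15
  15='eac' goto ·  ←P3
  16='d' goto a→17 d→18
  17='da' goto ·  ←P4
  18='dd' goto d→19
  19='ddd' goto ·  ←P5

Failure links (BFS by depth):
  fail(1) 'e': from fail(0)=0 chase 'e': 0 ⇒ 0;  out=∅∪out(0)=∅
  fail(5) 'c': from fail(0)=0 chase 'c': 0 ⇒ 0;  out=∅∪out(0)=∅
  fail(9) 'b': from fail(0)=0 chase 'b': 0 ⇒ 0;  out=∅∪out(0)=∅
  fail(16) 'd': from fail(0)=0 chase 'd': 0 ⇒ 0;  out=∅∪out(0)=∅
  fail(2) 'ed': from fail(1)=0 chase 'd': 0 ⇒ 16;  out=∅∪out(16)=∅
  fail(6) 'cd': from fail(5)=0 chase 'd': 0 ⇒ 16;  out=∅∪out(16)=∅
  fail(10) 'bd': from fail(9)=0 chase 'd': 0 ⇒ 16;  out=∅∪out(16)=∅
  fail(14) 'ea': from fail(1)=0 chase 'a': 0 ⇒ 0;  out=∅∪out(0)=∅
  fail(17) 'da': from fail(16)=0 chase 'a': 0 ⇒ 0;  out={4}∪out(0)={4}
  fail(18) 'dd': from fail(16)=0 chase 'd': 0 ⇒ 16;  out=∅∪out(16)=∅
  fail(3) 'ede': from fail(2)=16 chase 'e': 16→0 ⇒ 1;  out=∅∪out(1)=∅
  fail(7) 'cdd': from fail(6)=16 chase 'd': 16 ⇒ 18;  out=∅∪out(18)=∅
  fail(11) 'bde': from fail(10)=16 chase 'e': 16→0 ⇒ 1;  out=∅∪out(1)=∅
  fail(15) 'eac': from fail(14)=0 chase 'c': 0 ⇒ 5;  out={3}∪out(5)={3}
  fail(19) 'ddd': from fail(18)=16 chase 'd': 16 ⇒ 18;  out={5}∪out(18)={5}
  fail(4) 'eded': from fail(3)=1 chase 'd': 1 ⇒ 2;  out={0}∪out(2)={0}
  fail(8) 'cddd': from fail(7)=18 chase 'd': 18 ⇒ 19;  out={1}∪out(19)={1,5}
  fail(12) 'bdea': from fail(11)=1 chase 'a': 1 ⇒ 14;  out=∅∪out(14)=∅
  fail(13) 'bdeab': from fail(12)=14 chase 'b': 14→0 ⇒ 9;  out={2}∪out(9)={2}

Scan:
pos 0 'c': at 5
pos 1 'b': at 9 (via fail)
pos 2 'e': at 1 (via fail)
pos 3 'd': at 2
pos 4 'e': at 3
pos 5 'd': at 4  ** P0@[2:5]
pos 6 'e': at 3 (via fail)
pos 7 'd': at 4  ** P0@[4:7]
pos 8 'e': at 3 (via fail)
pos 9 'd': at 4  ** P0@[6:9]
pos 10 'd': at 18 (via fail)
pos 11 'd': at 19  ** P5@[9:11]
pos 12 'd': at 19 (via fail)  ** P5@[10:12]
pos 13 'b': at 9 (via fail)
pos 14 'b': at 9 (via fail)
pos 15 'e': at 1 (via fail)
pos 16 'c': at 5 (via fail)
pos 17 'd': at 6
pos 18 'd': at 7
pos 19 'd': at 8  ** P1@[16:19],P5@[17:19]
pos 20 'b': at 9 (via fail)
pos 21 'c': at 5 (via fail)
pos 22 'd': at 6
pos 23 'd': at 7
pos 24 'd': at 8  ** P1@[21:24],P5@[22:24]
pos 25 'e': at 1 (via fail)
pos 26 'd': at 2
pos 27 'e': at 3
pos 28 'd': at 4  ** P0@[25:28]
pos 29 'c': at 5 (via fail)
pos 30 'd': at 6
pos 31 'd': at 7
pos 32 'd': at 8  ** P1@[29:32],P5@[30:32]
pos 33 'e': at 1 (via fail)
pos 34 'e': at 1 (via fail)
pos 35 'd': at 2
pos 36 'd': at 18 (via fail)
pos 37 'c': at 5 (via fail)
pos 38 'd': at 6
pos 39 'd': at 7
pos 40 'd': at 8  ** P1@[37:40],P5@[38:40]
pos 41 'c': at 5 (via fail)
pos 42 'd': at 6
pos 43 'd': at 7
pos 44 'd': at 8  ** P1@[41:44],P5@[42:44]
pos 45 'e': at 1 (via fail)
pos 46 'b': at 9 (via fail)
pos 47 'e': at 1 (via fail)
pos 48 'e': at 1 (via fail)
pos 49 'a': at 14
pos 50 'c': at 15  ** P3@[48:50]
pos 51 'e': at 1 (via fail)
pos 52 'e': at 1 (via fail)
pos 53 'c': at 5 (via fail)
pos 54 'e': at 1 (via fail)
pos 55 'd': at 2
pos 56 'e': at 3
pos 57 'd': at 4  ** P0@[54:57]
pos 58 'c': at 5 (via fail)
pos 59 'd': at 6
pos 60 'd': at 7
pos 61 'd': at 8  ** P1@[58:61],P5@[59:61]
pos 62 'b': at 9 (via fail)
pos 63 'c': at 5 (via fail)
pos 64 'd': at 6

All matches (sorted): [[5,0],[7,0],[9,0],[11,5],[12,5],[19,1],[19,5],[24,1],[24,5],[28,0],[32,1],[32,5],[40,1],[40,5],[44,1],[44,5],[50,3],[57,0],[61,1],[61,5]]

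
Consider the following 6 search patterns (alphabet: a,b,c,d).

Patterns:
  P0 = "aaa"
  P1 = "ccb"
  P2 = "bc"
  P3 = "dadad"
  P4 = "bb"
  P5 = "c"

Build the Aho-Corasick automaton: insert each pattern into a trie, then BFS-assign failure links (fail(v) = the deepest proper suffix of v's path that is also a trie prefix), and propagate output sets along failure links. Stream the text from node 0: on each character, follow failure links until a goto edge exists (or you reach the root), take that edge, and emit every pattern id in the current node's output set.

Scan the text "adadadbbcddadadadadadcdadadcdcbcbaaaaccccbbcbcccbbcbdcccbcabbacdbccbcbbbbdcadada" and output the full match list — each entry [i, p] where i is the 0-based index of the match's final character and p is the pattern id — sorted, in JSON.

Build:
Trie nodes:
  0='ε' goto a→1 b→7 c→4 d→9
  1='a' goto a→2
  2='aa' goto a→3
  3='aaa' goto ·  ←P0
  4='c' goto c→5  ←P5
  5='cc' goto b→6
  6='ccb' goto ·  ←P1
  7='b' goto b→14 c→8
  8='bc' goto ·  ←P2
  9='d' goto a→10
  10='da' goto d→11
  11='dad' goto a→12
  12='dada' goto d→13
  13='dadad' goto ·  ←P3
  14='bb' goto ·  ←P4

Failure links (BFS by depth):
  fail(1) 'a': from fail(0)=0 chase 'a': 0 ⇒ 0;  out=∅∪out(0)=∅
  fail(4) 'c': from fail(0)=0 chase 'c': 0 ⇒ 0;  out={5}∪out(0)={5}
  fail(7) 'b': from fail(0)=0 chase 'b': 0 ⇒ 0;  out=∅∪out(0)=∅
  fail(9) 'd': from fail(0)=0 chase 'd': 0 ⇒ 0;  out=∅∪out(0)=∅
  fail(2) 'aa': from fail(1)=0 chase 'a': 0 ⇒ 1;  out=∅∪out(1)=∅
  fail(5) 'cc': from fail(4)=0 chase 'c': 0 ⇒ 4;  out=∅∪out(4)={5}
  fail(8) 'bc': from fail(7)=0 chase 'c': 0 ⇒ 4;  out={2}∪out(4)={2,5}
  fail(10) 'da': from fail(9)=0 chase 'a': 0 ⇒ 1;  out=∅∪out(1)=∅
  fail(14) 'bb': from fail(7)=0 chase 'b': 0 ⇒ 7;  out={4}∪out(7)={4}
  fail(3) 'aaa': from fail(2)=1 chase 'a': 1 ⇒ 2;  out={0}∪out(2)={0}
  fail(6) 'ccb': from fail(5)=4 chase 'b': 4→0 ⇒ 7;  out={1}∪out(7)={1}
  fail(11) 'dad': from fail(10)=1 chase 'd': 1→0 ⇒ 9;  out=∅∪out(9)=∅
  fail(12) 'dada': from fail(11)=9 chase 'a': 9 ⇒ 10;  out=∅∪out(10)=∅
  fail(13) 'dadad': from fail(12)=10 chase 'd': 10 ⇒ 11;  out={3}∪out(11)={3}

Text stream:
i=0 'a': node 0→1
i=1 'd': node 1→9 (via fail)
i=2 'a': node 9→10
i=3 'd': node 10→11
i=4 'a': node 11→12
i=5 'd': node 12→13  ** P3@[1:5]
i=6 'b': node 13→7 (via fail)
i=7 'b': node 7→14  ** P4@[6:7]
i=8 'c': node 14→8 (via fail)  ** P2@[7:8],P5@[8:8]
i=9 'd': node 8→9 (via fail)
i=10 'd': node 9→9 (via fail)
i=11 'a': node 9→10
i=12 'd': node 10→11
i=13 'a': node 11→12
i=14 'd': node 12→13  ** P3@[10:14]
i=15 'a': node 13→12 (via fail)
i=16 'd': node 12→13  ** P3@[12:16]
i=17 'a': node 13→12 (via fail)
i=18 'd': node 12→13  ** P3@[14:18]
i=19 'a': node 13→12 (via fail)
i=20 'd': node 12→13  ** P3@[16:20]
i=21 'c': node 13→4 (via fail)  ** P5@[21:21]
i=22 'd': node 4→9 (via fail)
i=23 'a': node 9→10
i=24 'd': node 10→11
i=25 'a': node 11→12
i=26 'd': node 12→13  ** P3@[22:26]
i=27 'c': node 13→4 (via fail)  ** P5@[27:27]
i=28 'd': node 4→9 (via fail)
i=29 'c': node 9→4 (via fail)  ** P5@[29:29]
i=30 'b': node 4→7 (via fail)
i=31 'c': node 7→8  ** P2@[30:31],P5@[31:31]
i=32 'b': node 8→7 (via fail)
i=33 'a': node 7→1 (via fail)
i=34 'a': node 1→2
i=35 'a': node 2→3  ** P0@[33:35]
i=36 'a': node 3→3 (via fail)  ** P0@[34:36]
i=37 'c': node 3→4 (via fail)  ** P5@[37:37]
i=38 'c': node 4→5  ** P5@[38:38]
i=39 'c': node 5→5 (via fail)  ** P5@[39:39]
i=40 'c': node 5→5 (via fail)  ** P5@[40:40]
i=41 'b': node 5→6  ** P1@[39:41]
i=42 'b': node 6→14 (via fail)  ** P4@[41:42]
i=43 'c': node 14→8 (via fail)  ** P2@[42:43],P5@[43:43]
i=44 'b': node 8→7 (via fail)
i=45 'c': node 7→8  ** P2@[44:45],P5@[45:45]
i=46 'c': node 8→5 (via fail)  ** P5@[46:46]
i=47 'c': node 5→5 (via fail)  ** P5@[47:47]
i=48 'b': node 5→6  ** P1@[46:48]
i=49 'b': node 6→14 (via fail)  ** P4@[48:49]
i=50 'c': node 14→8 (via fail)  ** P2@[49:50],P5@[50:50]
i=51 'b': node 8→7 (via fail)
i=52 'd': node 7→9 (via fail)
i=53 'c': node 9→4 (via fail)  ** P5@[53:53]
i=54 'c': node 4→5  ** P5@[54:54]
i=55 'c': node 5→5 (via fail)  ** P5@[55:55]
i=56 'b': node 5→6  ** P1@[54:56]
i=57 'c': node 6→8 (via fail)  ** P2@[56:57],P5@[57:57]
i=58 'a': node 8→1 (via fail)
i=59 'b': node 1→7 (via fail)
i=60 'b': node 7→14  ** P4@[59:60]
i=61 'a': node 14→1 (via fail)
i=62 'c': node 1→4 (via fail)  ** P5@[62:62]
i=63 'd': node 4→9 (via fail)
i=64 'b': node 9→7 (via fail)
i=65 'c': node 7→8  ** P2@[64:65],P5@[65:65]
i=66 'c': node 8→5 (via fail)  ** P5@[66:66]
i=67 'b': node 5→6  ** P1@[65:67]
i=68 'c': node 6→8 (via fail)  ** P2@[67:68],P5@[68:68]
i=69 'b': node 8→7 (via fail)
i=70 'b': node 7→14  ** P4@[69:70]
i=71 'b': node 14→14 (via fail)  ** P4@[70:71]
i=72 'b': node 14→14 (via fail)  ** P4@[71:72]
i=73 'd': node 14→9 (via fail)
i=74 'c': node 9→4 (via fail)  ** P5@[74:74]
i=75 'a': node 4→1 (via fail)
i=76 'd': node 1→9 (via fail)
i=77 'a': node 9→10
i=78 'd': node 10→11
i=79 'a': node 11→12

All matches (sorted): [[5,3],[7,4],[8,2],[8,5],[14,3],[16,3],[18,3],[20,3],[21,5],[26,3],[27,5],[29,5],[31,2],[31,5],[35,0],[36,0],[37,5],[38,5],[39,5],[40,5],[41,1],[42,4],[43,2],[43,5],[45,2],[45,5],[46,5],[47,5],[48,1],[49,4],[50,2],[50,5],[53,5],[54,5],[55,5],[56,1],[57,2],[57,5],[60,4],[62,5],[65,2],[65,5],[66,5],[67,1],[68,2],[68,5],[70,4],[71,4],[72,4],[74,5]]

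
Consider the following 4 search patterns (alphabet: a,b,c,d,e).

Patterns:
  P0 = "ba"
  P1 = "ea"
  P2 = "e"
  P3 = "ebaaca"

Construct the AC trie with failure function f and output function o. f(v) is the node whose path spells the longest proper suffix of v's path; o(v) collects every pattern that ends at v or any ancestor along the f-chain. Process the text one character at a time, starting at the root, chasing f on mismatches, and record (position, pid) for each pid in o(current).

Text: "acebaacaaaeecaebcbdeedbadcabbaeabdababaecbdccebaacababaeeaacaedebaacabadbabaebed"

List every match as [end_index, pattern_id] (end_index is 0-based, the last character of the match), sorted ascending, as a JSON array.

Build:
Trie nodes:
  0='ε' goto b→1 e→3
  1='b' goto a→2
  2='ba' goto ·  [P0 ends]
  3='e' goto a→4 b→5  [P2 ends]
  4='ea' goto ·  [P1 ends]
  5='eb' goto a→6
  6='eba' goto a→7
  7='ebaa' goto c→8
  8='ebaac' goto a→9
  9='ebaaca' goto ·  [P3 ends]

Failure links (BFS by depth):
  n1('b'): parent n0 fail=0; on 'b' 0 → fail=0;  out ∅∪∅=∅
  n3('e'): parent n0 fail=0; on 'e' 0 → fail=0;  out {2}∪∅={2}
  n2('ba'): parent n1 fail=0; on 'a' 0 → fail=0;  out {0}∪∅={0}
  n4('ea'): parent n3 fail=0; on 'a' 0 → fail=0;  out {1}∪∅={1}
  n5('eb'): parent n3 fail=0; on 'b' 0 → fail=1;  out ∅∪∅=∅
  n6('eba'): parent n5 fail=1; on 'a' 1 → fail=2;  out ∅∪{0}={0}
  n7('ebaa'): parent n6 fail=2; on 'a' 2→0 → fail=0;  out ∅∪∅=∅
  n8('ebaac'): parent n7 fail=0; on 'c' 0 → fail=0;  out ∅∪∅=∅
  n9('ebaaca'): parent n8 fail=0; on 'a' 0 → fail=0;  out {3}∪∅={3}

Run:
[0] read 'a'  n0⇒n0
[1] read 'c'  n0⇒n0
[2] read 'e'  n0⇒n3  emit P2@[2:2]
[3] read 'b'  n3⇒n5
[4] read 'a'  n5⇒n6  emit P0@[3:4]
[5] read 'a'  n6⇒n7
[6] read 'c'  n7⇒n8
[7] read 'a'  n8⇒n9  emit P3@[2:7]
[8] read 'a'  n9⇒n0 ·f
[9] read 'a'  n0⇒n0
[10] read 'e'  n0⇒n3  emit P2@[10:10]
[11] read 'e'  n3⇒n3 ·f  emit P2@[11:11]
[12] read 'c'  n3⇒n0 ·f
[13] read 'a'  n0⇒n0
[14] read 'e'  n0⇒n3  emit P2@[14:14]
[15] read 'b'  n3⇒n5
[16] read 'c'  n5⇒n0 ·f
[17] read 'b'  n0⇒n1
[18] read 'd'  n1⇒n0 ·f
[19] read 'e'  n0⇒n3  emit P2@[19:19]
[20] read 'e'  n3⇒n3 ·f  emit P2@[20:20]
[21] read 'd'  n3⇒n0 ·f
[22] read 'b'  n0⇒n1
[23] read 'a'  n1⇒n2  emit P0@[22:23]
[24] read 'd'  n2⇒n0 ·f
[25] read 'c'  n0⇒n0
[26] read 'a'  n0⇒n0
[27] read 'b'  n0⇒n1
[28] read 'b'  n1⇒n1 ·f
[29] read 'a'  n1⇒n2  emit P0@[28:29]
[30] read 'e'  n2⇒n3 ·f  emit P2@[30:30]
[31] read 'a'  n3⇒n4  emit P1@[30:31]
[32] read 'b'  n4⇒n1 ·f
[33] read 'd'  n1⇒n0 ·f
[34] read 'a'  n0⇒n0
[35] read 'b'  n0⇒n1
[36] read 'a'  n1⇒n2  emit P0@[35:36]
[37] read 'b'  n2⇒n1 ·f
[38] read 'a'  n1⇒n2  emit P0@[37:38]
[39] read 'e'  n2⇒n3 ·f  emit P2@[39:39]
[40] read 'c'  n3⇒n0 ·f
[41] read 'b'  n0⇒n1
[42] read 'd'  n1⇒n0 ·f
[43] read 'c'  n0⇒n0
[44] read 'c'  n0⇒n0
[45] read 'e'  n0⇒n3  emit P2@[45:45]
[46] read 'b'  n3⇒n5
[47] read 'a'  n5⇒n6  emit P0@[46:47]
[48] read 'a'  n6⇒n7
[49] read 'c'  n7⇒n8
[50] read 'a'  n8⇒n9  emit P3@[45:50]
[51] read 'b'  n9⇒n1 ·f
[52] read 'a'  n1⇒n2  emit P0@[51:52]
[53] read 'b'  n2⇒n1 ·f
[54] read 'a'  n1⇒n2  emit P0@[53:54]
[55] read 'e'  n2⇒n3 ·f  emit P2@[55:55]
[56] read 'e'  n3⇒n3 ·f  emit P2@[56:56]
[57] read 'a'  n3⇒n4  emit P1@[56:57]
[58] read 'a'  n4⇒n0 ·f
[59] read 'c'  n0⇒n0
[60] read 'a'  n0⇒n0
[61] read 'e'  n0⇒n3  emit P2@[61:61]
[62] read 'd'  n3⇒n0 ·f
[63] read 'e'  n0⇒n3  emit P2@[63:63]
[64] read 'b'  n3⇒n5
[65] read 'a'  n5⇒n6  emit P0@[64:65]
[66] read 'a'  n6⇒n7
[67] read 'c'  n7⇒n8
[68] read 'a'  n8⇒n9  emit P3@[63:68]
[69] read 'b'  n9⇒n1 ·f
[70] read 'a'  n1⇒n2  emit P0@[69:70]
[71] read 'd'  n2⇒n0 ·f
[72] read 'b'  n0⇒n1
[73] read 'a'  n1⇒n2  emit P0@[72:73]
[74] read 'b'  n2⇒n1 ·f
[75] read 'a'  n1⇒n2  emit P0@[74:75]
[76] read 'e'  n2⇒n3 ·f  emit P2@[76:76]
[77] read 'b'  n3⇒n5
[78] read 'e'  n5⇒n3 ·f  emit P2@[78:78]
[79] read 'd'  n3⇒n0 ·f

Result: [[2,2],[4,0],[7,3],[10,2],[11,2],[14,2],[19,2],[20,2],[23,0],[29,0],[30,2],[31,1],[36,0],[38,0],[39,2],[45,2],[47,0],[50,3],[52,0],[54,0],[55,2],[56,2],[57,1],[61,2],[63,2],[65,0],[68,3],[70,0],[73,0],[75,0],[76,2],[78,2]]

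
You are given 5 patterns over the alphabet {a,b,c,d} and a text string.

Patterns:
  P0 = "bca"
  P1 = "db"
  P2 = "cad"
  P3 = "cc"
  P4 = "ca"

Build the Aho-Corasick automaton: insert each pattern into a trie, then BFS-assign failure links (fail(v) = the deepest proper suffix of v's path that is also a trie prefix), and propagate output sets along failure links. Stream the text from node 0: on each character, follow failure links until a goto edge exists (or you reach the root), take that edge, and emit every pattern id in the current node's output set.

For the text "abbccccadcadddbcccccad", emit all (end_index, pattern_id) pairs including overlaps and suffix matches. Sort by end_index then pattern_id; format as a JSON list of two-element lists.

Build automaton:
Trie (insert patterns):
  0='ε' goto b→1 c→6 d→4
  1='b' goto c→2
  2='bc' goto a→3
  3='bca' goto ·  ←P0
  4='d' goto b→5
  5='db' goto ·  ←P1
  6='c' goto a→7 c→9
  7='ca' goto d→8  ←P4
  8='cad' goto ·  ←P2
  9='cc' goto ·  ←P3

BFS fail/out derivation:
  n1('b'): parent n0 fail=0; on 'b' 0 → fail=0;  out ∅∪∅=∅
  n4('d'): parent n0 fail=0; on 'd' 0 → fail=0;  out ∅∪∅=∅
  n6('c'): parent n0 fail=0; on 'c' 0 → fail=0;  out ∅∪∅=∅
  n2('bc'): parent n1 fail=0; on 'c' 0 → fail=6;  out ∅∪∅=∅
  n5('db'): parent n4 fail=0; on 'b' 0 → fail=1;  out {1}∪∅={1}
  n7('ca'): parent n6 fail=0; on 'a' 0 → fail=0;  out {4}∪∅={4}
  n9('cc'): parent n6 fail=0; on 'c' 0 → fail=6;  out {3}∪∅={3}
  n3('bca'): parent n2 fail=6; on 'a' 6 → fail=7;  out {0}∪{4}={0,4}
  n8('cad'): parent n7 fail=0; on 'd' 0 → fail=4;  out {2}∪∅={2}

Scan:
pos 0 'a': at 0
pos 1 'b': at 1
pos 2 'b': at 1 (via fail)
pos 3 'c': at 2
pos 4 'c': at 9 (via fail)  emit P3@[3:4]
pos 5 'c': at 9 (via fail)  emit P3@[4:5]
pos 6 'c': at 9 (via fail)  emit P3@[5:6]
pos 7 'a': at 7 (via fail)  emit P4@[6:7]
pos 8 'd': at 8  emit P2@[6:8]
pos 9 'c': at 6 (via fail)
pos 10 'a': at 7  emit P4@[9:10]
pos 11 'd': at 8  emit P2@[9:11]
pos 12 'd': at 4 (via fail)
pos 13 'd': at 4 (via fail)
pos 14 'b': at 5  emit P1@[13:14]
pos 15 'c': at 2 (via fail)
pos 16 'c': at 9 (via fail)  emit P3@[15:16]
pos 17 'c': at 9 (via fail)  emit P3@[16:17]
pos 18 'c': at 9 (via fail)  emit P3@[17:18]
pos 19 'c': at 9 (via fail)  emit P3@[18:19]
pos 20 'a': at 7 (via fail)  emit P4@[19:20]
pos 21 'd': at 8  emit P2@[19:21]

All matches (sorted): [[4,3],[5,3],[6,3],[7,4],[8,2],[10,4],[11,2],[14,1],[16,3],[17,3],[18,3],[19,3],[20,4],[21,2]]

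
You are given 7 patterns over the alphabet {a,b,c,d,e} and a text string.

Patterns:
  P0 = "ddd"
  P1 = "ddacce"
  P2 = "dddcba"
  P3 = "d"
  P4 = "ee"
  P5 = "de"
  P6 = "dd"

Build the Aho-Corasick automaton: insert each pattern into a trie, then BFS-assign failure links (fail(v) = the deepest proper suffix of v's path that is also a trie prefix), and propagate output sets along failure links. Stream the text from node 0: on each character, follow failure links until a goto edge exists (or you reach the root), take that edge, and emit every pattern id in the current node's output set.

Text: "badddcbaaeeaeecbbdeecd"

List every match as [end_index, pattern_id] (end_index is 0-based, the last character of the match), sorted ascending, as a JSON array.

Construct AC machine:
Trie (insert patterns):
  0='ε' goto d→1 e→11
  1='d' goto d→2 e→13  [P3 ends]
  2='dd' goto a→4 d→3  [P6 ends]
  3='ddd' goto c→8  [P0 ends]
  4='dda' goto c→5
  5='ddac' goto c→6
  6='ddacc' goto e→7
  7='ddacce' goto ·  [P1 ends]
  8='dddc' goto b→9
  9='dddcb' goto a→10
  10='dddcba' goto ·  [P2 ends]
  11='e' goto e→12
  12='ee' goto ·  [P4 ends]
  13='de' goto ·  [P5 ends]

BFS fail/out derivation:
  fail(1) 'd': from fail(0)=0 chase 'd': 0 ⇒ 0;  out={3}∪out(0)={3}
  fail(11) 'e': from fail(0)=0 chase 'e': 0 ⇒ 0;  out=∅∪out(0)=∅
  fail(2) 'dd': from fail(1)=0 chase 'd': 0 ⇒ 1;  out={6}∪out(1)={3,6}
  fail(12) 'ee': from fail(11)=0 chase 'e': 0 ⇒ 11;  out={4}∪out(11)={4}
  fail(13) 'de': from fail(1)=0 chase 'e': 0 ⇒ 11;  out={5}∪out(11)={5}
  fail(3) 'ddd': from fail(2)=1 chase 'd': 1 ⇒ 2;  out={0}∪out(2)={0,3,6}
  fail(4) 'dda': from fail(2)=1 chase 'a': 1→0 ⇒ 0;  out=∅∪out(0)=∅
  fail(5) 'ddac': from fail(4)=0 chase 'c': 0 ⇒ 0;  out=∅∪out(0)=∅
  fail(8) 'dddc': from fail(3)=2 chase 'c': 2→1→0 ⇒ 0;  out=∅∪out(0)=∅
  fail(6) 'ddacc': from fail(5)=0 chase 'c': 0 ⇒ 0;  out=∅∪out(0)=∅
  fail(9) 'dddcb': from fail(8)=0 chase 'b': 0 ⇒ 0;  out=∅∪out(0)=∅
  fail(7) 'ddacce': from fail(6)=0 chase 'e': 0 ⇒ 11;  out={1}∪out(11)={1}
  fail(10) 'dddcba': from fail(9)=0 chase 'a': 0 ⇒ 0;  out={2}∪out(0)={2}

Scan:
pos 0 'b': at 0
pos 1 'a': at 0
pos 2 'd': at 1  emit P3@[2:2]
pos 3 'd': at 2  emit P3@[3:3],P6@[2:3]
pos 4 'd': at 3  emit P0@[2:4],P3@[4:4],P6@[3:4]
pos 5 'c': at 8
pos 6 'b': at 9
pos 7 'a': at 10  emit P2@[2:7]
pos 8 'a': at 0 (fail-walked)
pos 9 'e': at 11
pos 10 'e': at 12  emit P4@[9:10]
pos 11 'a': at 0 (fail-walked)
pos 12 'e': at 11
pos 13 'e': at 12  emit P4@[12:13]
pos 14 'c': at 0 (fail-walked)
pos 15 'b': at 0
pos 16 'b': at 0
pos 17 'd': at 1  emit P3@[17:17]
pos 18 'e': at 13  emit P5@[17:18]
pos 19 'e': at 12 (fail-walked)  emit P4@[18:19]
pos 20 'c': at 0 (fail-walked)
pos 21 'd': at 1  emit P3@[21:21]

Matches: [[2,3],[3,3],[3,6],[4,0],[4,3],[4,6],[7,2],[10,4],[13,4],[17,3],[18,5],[19,4],[21,3]]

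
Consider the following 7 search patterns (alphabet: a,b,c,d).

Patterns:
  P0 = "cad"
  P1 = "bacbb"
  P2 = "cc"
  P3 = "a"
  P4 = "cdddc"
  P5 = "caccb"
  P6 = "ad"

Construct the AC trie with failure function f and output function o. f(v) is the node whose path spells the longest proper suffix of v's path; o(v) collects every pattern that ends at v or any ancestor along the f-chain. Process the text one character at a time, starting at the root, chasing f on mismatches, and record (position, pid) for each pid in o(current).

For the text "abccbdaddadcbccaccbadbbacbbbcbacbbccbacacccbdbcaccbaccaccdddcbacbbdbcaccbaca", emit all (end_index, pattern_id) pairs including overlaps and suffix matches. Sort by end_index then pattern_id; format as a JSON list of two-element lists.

Construct AC machine:
Trie nodes:
  n0 'ε': a→10 b→4 c→1
  n1 'c': a→2 c→9 d→11
  n2 'ca': c→15 d→3
  n3 'cad': ·  ←P0
  n4 'b': a→5
  n5 'ba': c→6
  n6 'bac': b→7
  n7 'bacb': b→8
  n8 'bacbb': ·  ←P1
  n9 'cc': ·  ←P2
  n10 'a': d→18  ←P3
  n11 'cd': d→12
  n12 'cdd': d→13
  n13 'cddd': c→14
  n14 'cdddc': ·  ←P4
  n15 'cac': c→16
  n16 'cacc': b→17
  n17 'caccb': ·  ←P5
  n18 'ad': ·  ←P6

Failure links (BFS by depth):
  fail(1) 'c': from fail(0)=0 chase 'c': 0 ⇒ 0;  out=∅∪out(0)=∅
  fail(4) 'b': from fail(0)=0 chase 'b': 0 ⇒ 0;  out=∅∪out(0)=∅
  fail(10) 'a': from fail(0)=0 chase 'a': 0 ⇒ 0;  out={3}∪out(0)={3}
  fail(2) 'ca': from fail(1)=0 chase 'a': 0 ⇒ 10;  out=∅∪out(10)={3}
  fail(5) 'ba': from fail(4)=0 chase 'a': 0 ⇒ 10;  out=∅∪out(10)={3}
  fail(9) 'cc': from fail(1)=0 chase 'c': 0 ⇒ 1;  out={2}∪out(1)={2}
  fail(11) 'cd': from fail(1)=0 chase 'd': 0 ⇒ 0;  out=∅∪out(0)=∅
  fail(18) 'ad': from fail(10)=0 chase 'd': 0 ⇒ 0;  out={6}∪out(0)={6}
  fail(3) 'cad': from fail(2)=10 chase 'd': 10 ⇒ 18;  out={0}∪out(18)={0,6}
  fail(6) 'bac': from fail(5)=10 chase 'c': 10→0 ⇒ 1;  out=∅∪out(1)=∅
  fail(12) 'cdd': from fail(11)=0 chase 'd': 0 ⇒ 0;  out=∅∪out(0)=∅
  fail(15) 'cac': from fail(2)=10 chase 'c': 10→0 ⇒ 1;  out=∅∪out(1)=∅
  fail(7) 'bacb': from fail(6)=1 chase 'b': 1→0 ⇒ 4;  out=∅∪out(4)=∅
  fail(13) 'cddd': from fail(12)=0 chase 'd': 0 ⇒ 0;  out=∅∪out(0)=∅
  fail(16) 'cacc': from fail(15)=1 chase 'c': 1 ⇒ 9;  out=∅∪out(9)={2}
  fail(8) 'bacbb': from fail(7)=4 chase 'b': 4→0 ⇒ 4;  out={1}∪out(4)={1}
  fail(14) 'cdddc': from fail(13)=0 chase 'c': 0 ⇒ 1;  out={4}∪out(1)={4}
  fail(17) 'caccb': from fail(16)=9 chase 'b': 9→1→0 ⇒ 4;  out={5}∪out(4)={5}

Scan:
[0] read 'a'  n0⇒n10  emit P3@[0:0]
[1] read 'b'  n10⇒n4 (via fail)
[2] read 'c'  n4⇒n1 (via fail)
[3] read 'c'  n1⇒n9  emit P2@[2:3]
[4] read 'b'  n9⇒n4 (via fail)
[5] read 'd'  n4⇒n0 (via fail)
[6] read 'a'  n0⇒n10  emit P3@[6:6]
[7] read 'd'  n10⇒n18  emit P6@[6:7]
[8] read 'd'  n18⇒n0 (via fail)
[9] read 'a'  n0⇒n10  emit P3@[9:9]
[10] read 'd'  n10⇒n18  emit P6@[9:10]
[11] read 'c'  n18⇒n1 (via fail)
[12] read 'b'  n1⇒n4 (via fail)
[13] read 'c'  n4⇒n1 (via fail)
[14] read 'c'  n1⇒n9  emit P2@[13:14]
[15] read 'a'  n9⇒n2 (via fail)  emit P3@[15:15]
[16] read 'c'  n2⇒n15
[17] read 'c'  n15⇒n16  emit P2@[16:17]
[18] read 'b'  n16⇒n17  emit P5@[14:18]
[19] read 'a'  n17⇒n5 (via fail)  emit P3@[19:19]
[20] read 'd'  n5⇒n18 (via fail)  emit P6@[19:20]
[21] read 'b'  n18⇒n4 (via fail)
[22] read 'b'  n4⇒n4 (via fail)
[23] read 'a'  n4⇒n5  emit P3@[23:23]
[24] read 'c'  n5⇒n6
[25] read 'b'  n6⇒n7
[26] read 'b'  n7⇒n8  emit P1@[22:26]
[27] read 'b'  n8⇒n4 (via fail)
[28] read 'c'  n4⇒n1 (via fail)
[29] read 'b'  n1⇒n4 (via fail)
[30] read 'a'  n4⇒n5  emit P3@[30:30]
[31] read 'c'  n5⇒n6
[32] read 'b'  n6⇒n7
[33] read 'b'  n7⇒n8  emit P1@[29:33]
[34] read 'c'  n8⇒n1 (via fail)
[35] read 'c'  n1⇒n9  emit P2@[34:35]
[36] read 'b'  n9⇒n4 (via fail)
[37] read 'a'  n4⇒n5  emit P3@[37:37]
[38] read 'c'  n5⇒n6
[39] read 'a'  n6⇒n2 (via fail)  emit P3@[39:39]
[40] read 'c'  n2⇒n15
[41] read 'c'  n15⇒n16  emit P2@[40:41]
[42] read 'c'  n16⇒n9 (via fail)  emit P2@[41:42]
[43] read 'b'  n9⇒n4 (via fail)
[44] read 'd'  n4⇒n0 (via fail)
[45] read 'b'  n0⇒n4
[46] read 'c'  n4⇒n1 (via fail)
[47] read 'a'  n1⇒n2  emit P3@[47:47]
[48] read 'c'  n2⇒n15
[49] read 'c'  n15⇒n16  emit P2@[48:49]
[50] read 'b'  n16⇒n17  emit P5@[46:50]
[51] read 'a'  n17⇒n5 (via fail)  emit P3@[51:51]
[52] read 'c'  n5⇒n6
[53] read 'c'  n6⇒n9 (via fail)  emit P2@[52:53]
[54] read 'a'  n9⇒n2 (via fail)  emit P3@[54:54]
[55] read 'c'  n2⇒n15
[56] read 'c'  n15⇒n16  emit P2@[55:56]
[57] read 'd'  n16⇒n11 (via fail)
[58] read 'd'  n11⇒n12
[59] read 'd'  n12⇒n13
[60] read 'c'  n13⇒n14  emit P4@[56:60]
[61] read 'b'  n14⇒n4 (via fail)
[62] read 'a'  n4⇒n5  emit P3@[62:62]
[63] read 'c'  n5⇒n6
[64] read 'b'  n6⇒n7
[65] read 'b'  n7⇒n8  emit P1@[61:65]
[66] read 'd'  n8⇒n0 (via fail)
[67] read 'b'  n0⇒n4
[68] read 'c'  n4⇒n1 (via fail)
[69] read 'a'  n1⇒n2  emit P3@[69:69]
[70] read 'c'  n2⇒n15
[71] read 'c'  n15⇒n16  emit P2@[70:71]
[72] read 'b'  n16⇒n17  emit P5@[68:72]
[73] read 'a'  n17⇒n5 (via fail)  emit P3@[73:73]
[74] read 'c'  n5⇒n6
[75] read 'a'  n6⇒n2 (via fail)  emit P3@[75:75]

All matches (sorted): [[0,3],[3,2],[6,3],[7,6],[9,3],[10,6],[14,2],[15,3],[17,2],[18,5],[19,3],[20,6],[23,3],[26,1],[30,3],[33,1],[35,2],[37,3],[39,3],[41,2],[42,2],[47,3],[49,2],[50,5],[51,3],[53,2],[54,3],[56,2],[60,4],[62,3],[65,1],[69,3],[71,2],[72,5],[73,3],[75,3]]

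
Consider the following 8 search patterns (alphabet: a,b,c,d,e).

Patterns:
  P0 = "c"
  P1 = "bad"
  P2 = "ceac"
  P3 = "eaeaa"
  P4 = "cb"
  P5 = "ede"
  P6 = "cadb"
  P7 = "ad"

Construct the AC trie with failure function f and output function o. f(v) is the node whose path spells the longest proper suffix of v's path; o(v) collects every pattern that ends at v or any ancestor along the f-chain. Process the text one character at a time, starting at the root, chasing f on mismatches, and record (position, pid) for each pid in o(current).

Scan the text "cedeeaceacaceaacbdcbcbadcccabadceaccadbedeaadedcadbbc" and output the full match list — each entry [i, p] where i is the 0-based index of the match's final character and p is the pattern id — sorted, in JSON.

Construct AC machine:
Trie (insert patterns):
  n0 'ε': a→19 b→2 c→1 e→8
  n1 'c': a→16 b→13 e→5  [P0 ends]
  n2 'b': a→3
  n3 'ba': d→4
  n4 'bad': ·  [P1 ends]
  n5 'ce': a→6
  n6 'cea': c→7
  n7 'ceac': ·  [P2 ends]
  n8 'e': a→9 d→14
  n9 'ea': e→10
  n10 'eae': a→11
  n11 'eaea': a→12
  n12 'eaeaa': ·  [P3 ends]
  n13 'cb': ·  [P4 ends]
  n14 'ed': e→15
  n15 'ede': ·  [P5 ends]
  n16 'ca': d→17
  n17 'cad': b→18
  n18 'cadb': ·  [P6 ends]
  n19 'a': d→20
  n20 'ad': ·  [P7 ends]

BFS fail/out derivation:
  n1('c'): parent n0 fail=0; on 'c' 0 → fail=0;  out {0}∪∅={0}
  n2('b'): parent n0 fail=0; on 'b' 0 → fail=0;  out ∅∪∅=∅
  n8('e'): parent n0 fail=0; on 'e' 0 → fail=0;  out ∅∪∅=∅
  n19('a'): parent n0 fail=0; on 'a' 0 → fail=0;  out ∅∪∅=∅
  n3('ba'): parent n2 fail=0; on 'a' 0 → fail=19;  out ∅∪∅=∅
  n5('ce'): parent n1 fail=0; on 'e' 0 → fail=8;  out ∅∪∅=∅
  n9('ea'): parent n8 fail=0; on 'a' 0 → fail=19;  out ∅∪∅=∅
  n13('cb'): parent n1 fail=0; on 'b' 0 → fail=2;  out {4}∪∅={4}
  n14('ed'): parent n8 fail=0; on 'd' 0 → fail=0;  out ∅∪∅=∅
  n16('ca'): parent n1 fail=0; on 'a' 0 → fail=19;  out ∅∪∅=∅
  n20('ad'): parent n19 fail=0; on 'd' 0 → fail=0;  out {7}∪∅={7}
  n4('bad'): parent n3 fail=19; on 'd' 19 → fail=20;  out {1}∪{7}={1,7}
  n6('cea'): parent n5 fail=8; on 'a' 8 → fail=9;  out ∅∪∅=∅
  n10('eae'): parent n9 fail=19; on 'e' 19→0 → fail=8;  out ∅∪∅=∅
  n15('ede'): parent n14 fail=0; on 'e' 0 → fail=8;  out {5}∪∅={5}
  n17('cad'): parent n16 fail=19; on 'd' 19 → fail=20;  out ∅∪{7}={7}
  n7('ceac'): parent n6 fail=9; on 'c' 9→19→0 → fail=1;  out {2}∪{0}={0,2}
  n11('eaea'): parent n10 fail=8; on 'a' 8 → fail=9;  out ∅∪∅=∅
  n18('cadb'): parent n17 fail=20; on 'b' 20→0 → fail=2;  out {6}∪∅={6}
  n12('eaeaa'): parent n11 fail=9; on 'a' 9→19→0 → fail=19;  out {3}∪∅={3}

Run:
[0] read 'c'  n0⇒n1  → match P0@[0:0]
[1] read 'e'  n1⇒n5
[2] read 'd'  n5⇒n14 (fail-walked)
[3] read 'e'  n14⇒n15  → match P5@[1:3]
[4] read 'e'  n15⇒n8 (fail-walked)
[5] read 'a'  n8⇒n9
[6] read 'c'  n9⇒n1 (fail-walked)  → match P0@[6:6]
[7] read 'e'  n1⇒n5
[8] read 'a'  n5⇒n6
[9] read 'c'  n6⇒n7  → match P0@[9:9],P2@[6:9]
[10] read 'a'  n7⇒n16 (fail-walked)
[11] read 'c'  n16⇒n1 (fail-walked)  → match P0@[11:11]
[12] read 'e'  n1⇒n5
[13] read 'a'  n5⇒n6
[14] read 'a'  n6⇒n19 (fail-walked)
[15] read 'c'  n19⇒n1 (fail-walked)  → match P0@[15:15]
[16] read 'b'  n1⇒n13  → match P4@[15:16]
[17] read 'd'  n13⇒n0 (fail-walked)
[18] read 'c'  n0⇒n1  → match P0@[18:18]
[19] read 'b'  n1⇒n13  → match P4@[18:19]
[20] read 'c'  n13⇒n1 (fail-walked)  → match P0@[20:20]
[21] read 'b'  n1⇒n13  → match P4@[20:21]
[22] read 'a'  n13⇒n3 (fail-walked)
[23] read 'd'  n3⇒n4  → match P1@[21:23],P7@[22:23]
[24] read 'c'  n4⇒n1 (fail-walked)  → match P0@[24:24]
[25] read 'c'  n1⇒n1 (fail-walked)  → match P0@[25:25]
[26] read 'c'  n1⇒n1 (fail-walked)  → match P0@[26:26]
[27] read 'a'  n1⇒n16
[28] read 'b'  n16⇒n2 (fail-walked)
[29] read 'a'  n2⇒n3
[30] read 'd'  n3⇒n4  → match P1@[28:30],P7@[29:30]
[31] read 'c'  n4⇒n1 (fail-walked)  → match P0@[31:31]
[32] read 'e'  n1⇒n5
[33] read 'a'  n5⇒n6
[34] read 'c'  n6⇒n7  → match P0@[34:34],P2@[31:34]
[35] read 'c'  n7⇒n1 (fail-walked)  → match P0@[35:35]
[36] read 'a'  n1⇒n16
[37] read 'd'  n16⇒n17  → match P7@[36:37]
[38] read 'b'  n17⇒n18  → match P6@[35:38]
[39] read 'e'  n18⇒n8 (fail-walked)
[40] read 'd'  n8⇒n14
[41] read 'e'  n14⇒n15  → match P5@[39:41]
[42] read 'a'  n15⇒n9 (fail-walked)
[43] read 'a'  n9⇒n19 (fail-walked)
[44] read 'd'  n19⇒n20  → match P7@[43:44]
[45] read 'e'  n20⇒n8 (fail-walked)
[46] read 'd'  n8⇒n14
[47] read 'c'  n14⇒n1 (fail-walked)  → match P0@[47:47]
[48] read 'a'  n1⇒n16
[49] read 'd'  n16⇒n17  → match P7@[48:49]
[50] read 'b'  n17⇒n18  → match P6@[47:50]
[51] read 'b'  n18⇒n2 (fail-walked)
[52] read 'c'  n2⇒n1 (fail-walked)  → match P0@[52:52]

Matches: [[0,0],[3,5],[6,0],[9,0],[9,2],[11,0],[15,0],[16,4],[18,0],[19,4],[20,0],[21,4],[23,1],[23,7],[24,0],[25,0],[26,0],[30,1],[30,7],[31,0],[34,0],[34,2],[35,0],[37,7],[38,6],[41,5],[44,7],[47,0],[49,7],[50,6],[52,0]]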